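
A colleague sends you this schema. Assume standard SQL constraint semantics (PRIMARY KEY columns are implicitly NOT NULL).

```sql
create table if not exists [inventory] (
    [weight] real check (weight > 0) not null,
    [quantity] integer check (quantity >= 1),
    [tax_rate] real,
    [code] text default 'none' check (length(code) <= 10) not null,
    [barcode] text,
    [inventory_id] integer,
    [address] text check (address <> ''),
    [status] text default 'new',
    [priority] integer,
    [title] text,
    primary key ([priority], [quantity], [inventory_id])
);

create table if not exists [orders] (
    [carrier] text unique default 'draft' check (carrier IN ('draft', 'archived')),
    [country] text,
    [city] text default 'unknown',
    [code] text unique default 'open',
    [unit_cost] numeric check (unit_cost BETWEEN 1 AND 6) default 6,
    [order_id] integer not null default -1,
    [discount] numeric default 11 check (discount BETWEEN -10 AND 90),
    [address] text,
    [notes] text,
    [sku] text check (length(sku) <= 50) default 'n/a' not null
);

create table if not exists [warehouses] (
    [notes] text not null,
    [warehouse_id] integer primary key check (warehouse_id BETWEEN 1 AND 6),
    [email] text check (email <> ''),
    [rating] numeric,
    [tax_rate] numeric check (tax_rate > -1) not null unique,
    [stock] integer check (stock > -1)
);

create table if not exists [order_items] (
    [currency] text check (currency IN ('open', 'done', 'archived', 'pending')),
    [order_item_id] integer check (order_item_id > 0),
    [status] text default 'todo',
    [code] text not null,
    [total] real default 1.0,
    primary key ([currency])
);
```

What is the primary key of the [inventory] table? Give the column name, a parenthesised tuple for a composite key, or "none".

(priority, quantity, inventory_id)

A table-level PRIMARY KEY clause names 3 columns: priority, quantity, inventory_id.
This is a composite key — the combination is unique, not each column individually.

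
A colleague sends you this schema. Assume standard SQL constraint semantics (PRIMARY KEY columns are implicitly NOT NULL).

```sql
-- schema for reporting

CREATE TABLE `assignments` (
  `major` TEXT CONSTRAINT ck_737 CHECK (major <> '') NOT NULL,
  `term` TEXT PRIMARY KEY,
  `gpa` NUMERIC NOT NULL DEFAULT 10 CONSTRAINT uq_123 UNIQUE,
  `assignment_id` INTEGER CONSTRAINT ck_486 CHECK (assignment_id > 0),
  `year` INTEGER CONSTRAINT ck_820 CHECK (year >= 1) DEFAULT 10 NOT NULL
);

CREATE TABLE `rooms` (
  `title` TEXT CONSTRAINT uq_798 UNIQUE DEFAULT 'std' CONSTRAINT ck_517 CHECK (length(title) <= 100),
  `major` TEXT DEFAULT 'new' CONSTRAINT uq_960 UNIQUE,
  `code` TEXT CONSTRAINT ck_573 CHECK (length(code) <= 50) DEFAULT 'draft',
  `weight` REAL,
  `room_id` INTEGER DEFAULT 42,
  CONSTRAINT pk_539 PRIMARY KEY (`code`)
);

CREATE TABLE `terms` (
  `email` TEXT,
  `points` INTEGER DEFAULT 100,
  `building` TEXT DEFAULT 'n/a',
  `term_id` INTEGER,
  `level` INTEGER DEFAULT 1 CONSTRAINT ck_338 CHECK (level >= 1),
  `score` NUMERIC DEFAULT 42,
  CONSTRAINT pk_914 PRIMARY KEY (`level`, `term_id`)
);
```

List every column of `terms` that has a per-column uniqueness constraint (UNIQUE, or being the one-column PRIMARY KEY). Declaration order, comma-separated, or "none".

- email: no UNIQUE or single-column PK constraint.
- points: no UNIQUE or single-column PK constraint.
- building: no UNIQUE or single-column PK constraint.
- term_id: part of a composite PRIMARY KEY — only the tuple is unique, not this column on its own.
- level: part of a composite PRIMARY KEY — only the tuple is unique, not this column on its own.
- score: no UNIQUE or single-column PK constraint.

none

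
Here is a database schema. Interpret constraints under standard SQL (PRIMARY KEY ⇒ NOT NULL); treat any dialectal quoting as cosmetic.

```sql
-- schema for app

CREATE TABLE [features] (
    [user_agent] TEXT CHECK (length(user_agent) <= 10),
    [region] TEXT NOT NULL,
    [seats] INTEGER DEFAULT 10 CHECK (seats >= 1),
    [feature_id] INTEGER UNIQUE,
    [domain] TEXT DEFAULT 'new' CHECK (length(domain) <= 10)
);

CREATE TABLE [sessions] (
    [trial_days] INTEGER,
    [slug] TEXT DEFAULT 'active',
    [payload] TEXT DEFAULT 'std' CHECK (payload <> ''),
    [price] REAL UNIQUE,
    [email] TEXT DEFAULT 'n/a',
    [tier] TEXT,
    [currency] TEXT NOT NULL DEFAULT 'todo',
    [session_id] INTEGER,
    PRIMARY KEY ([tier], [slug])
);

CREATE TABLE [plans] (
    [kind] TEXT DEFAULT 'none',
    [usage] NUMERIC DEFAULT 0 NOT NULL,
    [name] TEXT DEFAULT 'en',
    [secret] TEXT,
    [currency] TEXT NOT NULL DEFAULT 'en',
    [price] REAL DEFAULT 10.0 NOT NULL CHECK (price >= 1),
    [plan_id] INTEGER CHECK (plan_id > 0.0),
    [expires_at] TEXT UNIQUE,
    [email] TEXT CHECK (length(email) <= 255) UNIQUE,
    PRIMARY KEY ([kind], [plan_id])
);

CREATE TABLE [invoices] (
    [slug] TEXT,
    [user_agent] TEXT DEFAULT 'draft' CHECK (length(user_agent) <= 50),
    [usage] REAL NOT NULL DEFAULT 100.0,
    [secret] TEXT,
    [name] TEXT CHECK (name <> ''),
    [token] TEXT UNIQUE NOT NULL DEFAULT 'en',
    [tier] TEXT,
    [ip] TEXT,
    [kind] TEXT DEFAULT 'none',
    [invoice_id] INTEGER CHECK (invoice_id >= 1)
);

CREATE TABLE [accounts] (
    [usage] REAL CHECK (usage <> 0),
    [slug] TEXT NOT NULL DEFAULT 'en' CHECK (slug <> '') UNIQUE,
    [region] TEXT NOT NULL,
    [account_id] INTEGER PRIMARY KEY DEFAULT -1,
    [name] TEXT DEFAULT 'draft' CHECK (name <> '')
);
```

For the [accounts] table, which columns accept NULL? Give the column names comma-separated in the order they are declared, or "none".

usage, name

- usage: CHECK does not forbid NULL (a CHECK constraint passes when its expression is NULL) → nullable.
- slug: declared NOT NULL → not nullable.
- region: declared NOT NULL → not nullable.
- account_id: part of the PRIMARY KEY, which implies NOT NULL → not nullable.
- name: CHECK does not forbid NULL (a CHECK constraint passes when its expression is NULL) → nullable.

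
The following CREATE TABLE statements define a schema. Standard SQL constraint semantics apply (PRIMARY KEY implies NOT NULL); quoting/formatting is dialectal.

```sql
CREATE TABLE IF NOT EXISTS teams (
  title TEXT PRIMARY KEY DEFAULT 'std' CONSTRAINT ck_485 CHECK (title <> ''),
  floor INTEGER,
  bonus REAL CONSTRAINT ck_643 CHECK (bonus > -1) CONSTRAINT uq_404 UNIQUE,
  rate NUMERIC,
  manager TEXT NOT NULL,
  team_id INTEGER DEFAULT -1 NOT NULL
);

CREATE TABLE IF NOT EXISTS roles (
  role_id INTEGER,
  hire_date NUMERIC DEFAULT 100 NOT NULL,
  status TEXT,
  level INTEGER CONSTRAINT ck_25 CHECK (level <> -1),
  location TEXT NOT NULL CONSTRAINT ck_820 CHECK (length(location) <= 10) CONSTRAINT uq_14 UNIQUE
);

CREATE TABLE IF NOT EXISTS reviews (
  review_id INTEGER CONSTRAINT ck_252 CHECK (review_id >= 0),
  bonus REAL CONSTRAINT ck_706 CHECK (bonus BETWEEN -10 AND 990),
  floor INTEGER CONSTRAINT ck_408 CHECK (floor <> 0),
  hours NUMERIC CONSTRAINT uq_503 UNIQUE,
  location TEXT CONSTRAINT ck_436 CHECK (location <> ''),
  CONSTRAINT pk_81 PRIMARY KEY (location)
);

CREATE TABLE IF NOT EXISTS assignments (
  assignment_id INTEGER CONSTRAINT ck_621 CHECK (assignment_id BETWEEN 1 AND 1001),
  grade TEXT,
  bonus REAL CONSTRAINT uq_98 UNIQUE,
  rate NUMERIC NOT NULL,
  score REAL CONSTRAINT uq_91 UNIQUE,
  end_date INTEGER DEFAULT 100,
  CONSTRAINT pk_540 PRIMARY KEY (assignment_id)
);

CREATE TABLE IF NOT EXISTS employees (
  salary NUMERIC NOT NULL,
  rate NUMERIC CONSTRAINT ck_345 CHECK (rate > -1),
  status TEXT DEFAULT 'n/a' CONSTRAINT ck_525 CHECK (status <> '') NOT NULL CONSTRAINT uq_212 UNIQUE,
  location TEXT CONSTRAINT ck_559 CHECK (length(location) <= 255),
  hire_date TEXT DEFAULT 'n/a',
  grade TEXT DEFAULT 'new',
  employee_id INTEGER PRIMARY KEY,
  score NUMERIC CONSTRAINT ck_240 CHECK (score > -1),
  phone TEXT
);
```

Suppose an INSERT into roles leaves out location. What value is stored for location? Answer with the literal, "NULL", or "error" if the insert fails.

error

location has no DEFAULT clause.
Omitting it would insert NULL, but it is declared NOT NULL, so the INSERT fails.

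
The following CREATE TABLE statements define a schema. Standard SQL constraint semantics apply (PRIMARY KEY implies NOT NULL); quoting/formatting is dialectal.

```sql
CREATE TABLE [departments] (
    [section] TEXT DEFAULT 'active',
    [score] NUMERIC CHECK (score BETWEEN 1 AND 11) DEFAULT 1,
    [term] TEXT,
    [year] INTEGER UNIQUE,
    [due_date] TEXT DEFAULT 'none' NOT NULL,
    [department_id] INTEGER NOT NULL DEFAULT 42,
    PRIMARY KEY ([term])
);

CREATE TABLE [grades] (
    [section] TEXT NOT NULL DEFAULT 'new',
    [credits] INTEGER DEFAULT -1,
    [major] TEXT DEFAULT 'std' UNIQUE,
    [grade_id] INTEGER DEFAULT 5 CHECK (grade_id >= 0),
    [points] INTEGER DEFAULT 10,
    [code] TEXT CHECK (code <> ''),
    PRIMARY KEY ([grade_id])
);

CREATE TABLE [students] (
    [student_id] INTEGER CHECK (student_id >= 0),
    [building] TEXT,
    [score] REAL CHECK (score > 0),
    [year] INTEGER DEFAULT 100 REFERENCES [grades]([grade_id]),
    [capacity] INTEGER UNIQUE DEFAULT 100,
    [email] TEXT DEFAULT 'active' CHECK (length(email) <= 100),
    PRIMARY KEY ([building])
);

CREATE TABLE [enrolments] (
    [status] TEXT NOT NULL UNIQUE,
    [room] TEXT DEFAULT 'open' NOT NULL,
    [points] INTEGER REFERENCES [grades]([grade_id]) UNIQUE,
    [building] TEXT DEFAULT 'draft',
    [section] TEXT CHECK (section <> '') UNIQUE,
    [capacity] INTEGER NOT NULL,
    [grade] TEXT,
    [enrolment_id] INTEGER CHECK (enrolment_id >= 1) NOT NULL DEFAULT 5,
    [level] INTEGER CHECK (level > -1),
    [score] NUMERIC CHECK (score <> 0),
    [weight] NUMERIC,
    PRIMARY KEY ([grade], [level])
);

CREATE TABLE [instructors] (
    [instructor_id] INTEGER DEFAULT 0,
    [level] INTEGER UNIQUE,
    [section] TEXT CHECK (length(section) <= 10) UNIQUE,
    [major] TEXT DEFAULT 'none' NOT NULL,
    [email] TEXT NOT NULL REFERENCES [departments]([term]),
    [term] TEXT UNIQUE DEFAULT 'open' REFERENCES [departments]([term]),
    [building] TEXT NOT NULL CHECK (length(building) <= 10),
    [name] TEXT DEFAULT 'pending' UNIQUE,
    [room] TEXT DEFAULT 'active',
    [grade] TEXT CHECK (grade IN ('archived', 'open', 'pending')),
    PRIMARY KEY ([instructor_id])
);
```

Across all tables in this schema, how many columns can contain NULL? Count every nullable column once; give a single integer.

departments: 3 nullable (section, score, year — PK (term) and explicit NOT NULL columns excluded).
grades: 4 nullable (credits, major, points, code — PK (grade_id) and explicit NOT NULL columns excluded).
students: 5 nullable (student_id, score, year, capacity, email — PK (building) and explicit NOT NULL columns excluded).
enrolments: 5 nullable (points, building, section, score, weight — PK (grade, level) and explicit NOT NULL columns excluded).
instructors: 6 nullable (level, section, term, name, room, grade — PK (instructor_id) and explicit NOT NULL columns excluded).
Total: 3 + 4 + 5 + 5 + 6 = 23.

23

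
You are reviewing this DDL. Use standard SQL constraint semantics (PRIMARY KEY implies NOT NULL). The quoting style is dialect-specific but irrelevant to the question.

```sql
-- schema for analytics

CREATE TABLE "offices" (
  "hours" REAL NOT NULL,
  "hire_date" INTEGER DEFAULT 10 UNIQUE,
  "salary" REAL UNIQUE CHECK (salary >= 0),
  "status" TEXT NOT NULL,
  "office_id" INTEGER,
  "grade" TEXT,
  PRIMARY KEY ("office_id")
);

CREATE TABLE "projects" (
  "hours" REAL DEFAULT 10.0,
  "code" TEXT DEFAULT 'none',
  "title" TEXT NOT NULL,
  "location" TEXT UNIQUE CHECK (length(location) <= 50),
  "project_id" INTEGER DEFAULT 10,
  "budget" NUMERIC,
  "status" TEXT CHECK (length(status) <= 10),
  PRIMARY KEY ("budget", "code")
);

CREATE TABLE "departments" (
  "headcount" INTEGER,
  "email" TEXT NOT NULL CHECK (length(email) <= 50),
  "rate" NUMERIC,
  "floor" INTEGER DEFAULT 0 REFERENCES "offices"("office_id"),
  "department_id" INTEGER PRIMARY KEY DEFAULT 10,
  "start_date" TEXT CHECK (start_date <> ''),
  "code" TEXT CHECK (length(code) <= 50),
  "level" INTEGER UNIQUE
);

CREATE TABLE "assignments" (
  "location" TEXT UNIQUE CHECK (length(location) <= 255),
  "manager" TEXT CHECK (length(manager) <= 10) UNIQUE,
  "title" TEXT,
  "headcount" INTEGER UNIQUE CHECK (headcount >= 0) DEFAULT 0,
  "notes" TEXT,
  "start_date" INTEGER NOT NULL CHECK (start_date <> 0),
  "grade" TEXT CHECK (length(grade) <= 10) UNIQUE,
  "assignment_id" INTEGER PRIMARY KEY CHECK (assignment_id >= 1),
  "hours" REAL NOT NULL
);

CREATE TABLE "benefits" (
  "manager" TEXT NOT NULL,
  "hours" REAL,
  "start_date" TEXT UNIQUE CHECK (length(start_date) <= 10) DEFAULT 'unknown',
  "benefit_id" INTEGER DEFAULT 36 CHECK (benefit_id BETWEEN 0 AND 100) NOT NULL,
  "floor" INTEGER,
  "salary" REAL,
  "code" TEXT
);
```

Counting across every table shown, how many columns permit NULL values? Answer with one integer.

offices: 3 nullable (hire_date, salary, grade — PK (office_id) and explicit NOT NULL columns excluded).
projects: 4 nullable (hours, location, project_id, status — PK (budget, code) and explicit NOT NULL columns excluded).
departments: 6 nullable (headcount, rate, floor, start_date, code, level — PK (department_id) and explicit NOT NULL columns excluded).
assignments: 6 nullable (location, manager, title, headcount, notes, grade — PK (assignment_id) and explicit NOT NULL columns excluded).
benefits: 5 nullable (hours, start_date, floor, salary, code — PK none and explicit NOT NULL columns excluded).
Total: 3 + 4 + 6 + 6 + 5 = 24.

24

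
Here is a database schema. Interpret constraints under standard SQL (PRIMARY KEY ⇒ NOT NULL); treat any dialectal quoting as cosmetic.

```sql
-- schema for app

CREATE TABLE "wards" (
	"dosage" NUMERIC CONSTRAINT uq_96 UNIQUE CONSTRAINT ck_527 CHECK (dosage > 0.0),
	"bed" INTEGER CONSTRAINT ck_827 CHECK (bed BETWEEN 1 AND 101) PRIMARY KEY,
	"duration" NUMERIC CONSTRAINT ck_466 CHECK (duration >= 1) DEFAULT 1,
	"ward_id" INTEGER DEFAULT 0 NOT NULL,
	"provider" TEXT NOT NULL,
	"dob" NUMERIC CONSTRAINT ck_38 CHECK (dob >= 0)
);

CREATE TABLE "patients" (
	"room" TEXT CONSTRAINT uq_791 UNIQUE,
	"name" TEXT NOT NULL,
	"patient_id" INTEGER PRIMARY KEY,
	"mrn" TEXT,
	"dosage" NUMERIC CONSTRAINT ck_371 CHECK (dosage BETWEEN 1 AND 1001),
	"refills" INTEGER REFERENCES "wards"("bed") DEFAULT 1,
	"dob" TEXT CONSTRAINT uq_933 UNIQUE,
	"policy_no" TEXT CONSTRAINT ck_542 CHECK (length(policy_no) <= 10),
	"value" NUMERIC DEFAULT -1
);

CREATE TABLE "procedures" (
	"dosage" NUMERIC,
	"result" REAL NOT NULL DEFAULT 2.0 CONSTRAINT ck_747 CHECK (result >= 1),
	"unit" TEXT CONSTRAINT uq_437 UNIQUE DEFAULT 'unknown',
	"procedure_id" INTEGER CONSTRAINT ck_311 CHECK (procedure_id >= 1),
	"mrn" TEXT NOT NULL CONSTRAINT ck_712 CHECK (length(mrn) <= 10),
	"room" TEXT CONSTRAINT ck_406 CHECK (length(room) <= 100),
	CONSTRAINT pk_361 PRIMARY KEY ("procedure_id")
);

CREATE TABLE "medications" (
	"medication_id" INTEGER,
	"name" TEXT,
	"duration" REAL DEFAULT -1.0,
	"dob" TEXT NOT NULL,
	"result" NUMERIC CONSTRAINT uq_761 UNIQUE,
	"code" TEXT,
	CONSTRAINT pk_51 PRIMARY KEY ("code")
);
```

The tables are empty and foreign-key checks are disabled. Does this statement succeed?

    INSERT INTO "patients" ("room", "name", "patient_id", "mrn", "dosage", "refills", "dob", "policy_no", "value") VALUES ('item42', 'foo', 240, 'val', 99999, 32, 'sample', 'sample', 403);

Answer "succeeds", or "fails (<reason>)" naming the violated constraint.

fails (CHECK on dosage)

The value 99999 for dosage violates CHECK (dosage BETWEEN 1 AND 1001).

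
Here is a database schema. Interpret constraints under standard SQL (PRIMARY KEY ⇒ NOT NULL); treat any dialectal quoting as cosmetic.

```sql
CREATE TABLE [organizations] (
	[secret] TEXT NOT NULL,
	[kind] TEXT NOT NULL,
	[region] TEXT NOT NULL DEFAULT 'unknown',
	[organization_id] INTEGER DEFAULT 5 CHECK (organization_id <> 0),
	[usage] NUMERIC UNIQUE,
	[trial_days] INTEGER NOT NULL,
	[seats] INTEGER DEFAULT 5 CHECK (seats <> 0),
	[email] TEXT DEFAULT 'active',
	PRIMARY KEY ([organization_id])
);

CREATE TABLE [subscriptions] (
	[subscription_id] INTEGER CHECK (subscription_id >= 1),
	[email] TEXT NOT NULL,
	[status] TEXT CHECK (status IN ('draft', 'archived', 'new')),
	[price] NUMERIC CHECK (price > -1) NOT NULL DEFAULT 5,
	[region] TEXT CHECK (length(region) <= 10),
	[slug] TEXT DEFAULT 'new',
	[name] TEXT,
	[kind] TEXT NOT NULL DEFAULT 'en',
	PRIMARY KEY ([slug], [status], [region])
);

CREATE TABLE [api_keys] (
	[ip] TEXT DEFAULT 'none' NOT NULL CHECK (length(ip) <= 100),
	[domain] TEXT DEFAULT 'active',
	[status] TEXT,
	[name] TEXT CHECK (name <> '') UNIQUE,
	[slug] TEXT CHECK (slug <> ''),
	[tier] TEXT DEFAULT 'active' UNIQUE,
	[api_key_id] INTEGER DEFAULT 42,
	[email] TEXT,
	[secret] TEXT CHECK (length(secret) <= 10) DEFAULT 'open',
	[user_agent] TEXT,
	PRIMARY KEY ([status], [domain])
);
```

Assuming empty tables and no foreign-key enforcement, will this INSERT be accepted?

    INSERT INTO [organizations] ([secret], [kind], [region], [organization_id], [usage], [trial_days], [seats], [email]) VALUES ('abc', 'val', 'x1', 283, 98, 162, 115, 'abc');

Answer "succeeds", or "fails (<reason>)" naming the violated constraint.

succeeds

NOT NULL columns: kind is supplied; organization_id is supplied; region is supplied; secret is supplied; trial_days is supplied.
CHECK constraints: 283 satisfies (organization_id <> 0); 115 satisfies (seats <> 0).
No constraint is violated.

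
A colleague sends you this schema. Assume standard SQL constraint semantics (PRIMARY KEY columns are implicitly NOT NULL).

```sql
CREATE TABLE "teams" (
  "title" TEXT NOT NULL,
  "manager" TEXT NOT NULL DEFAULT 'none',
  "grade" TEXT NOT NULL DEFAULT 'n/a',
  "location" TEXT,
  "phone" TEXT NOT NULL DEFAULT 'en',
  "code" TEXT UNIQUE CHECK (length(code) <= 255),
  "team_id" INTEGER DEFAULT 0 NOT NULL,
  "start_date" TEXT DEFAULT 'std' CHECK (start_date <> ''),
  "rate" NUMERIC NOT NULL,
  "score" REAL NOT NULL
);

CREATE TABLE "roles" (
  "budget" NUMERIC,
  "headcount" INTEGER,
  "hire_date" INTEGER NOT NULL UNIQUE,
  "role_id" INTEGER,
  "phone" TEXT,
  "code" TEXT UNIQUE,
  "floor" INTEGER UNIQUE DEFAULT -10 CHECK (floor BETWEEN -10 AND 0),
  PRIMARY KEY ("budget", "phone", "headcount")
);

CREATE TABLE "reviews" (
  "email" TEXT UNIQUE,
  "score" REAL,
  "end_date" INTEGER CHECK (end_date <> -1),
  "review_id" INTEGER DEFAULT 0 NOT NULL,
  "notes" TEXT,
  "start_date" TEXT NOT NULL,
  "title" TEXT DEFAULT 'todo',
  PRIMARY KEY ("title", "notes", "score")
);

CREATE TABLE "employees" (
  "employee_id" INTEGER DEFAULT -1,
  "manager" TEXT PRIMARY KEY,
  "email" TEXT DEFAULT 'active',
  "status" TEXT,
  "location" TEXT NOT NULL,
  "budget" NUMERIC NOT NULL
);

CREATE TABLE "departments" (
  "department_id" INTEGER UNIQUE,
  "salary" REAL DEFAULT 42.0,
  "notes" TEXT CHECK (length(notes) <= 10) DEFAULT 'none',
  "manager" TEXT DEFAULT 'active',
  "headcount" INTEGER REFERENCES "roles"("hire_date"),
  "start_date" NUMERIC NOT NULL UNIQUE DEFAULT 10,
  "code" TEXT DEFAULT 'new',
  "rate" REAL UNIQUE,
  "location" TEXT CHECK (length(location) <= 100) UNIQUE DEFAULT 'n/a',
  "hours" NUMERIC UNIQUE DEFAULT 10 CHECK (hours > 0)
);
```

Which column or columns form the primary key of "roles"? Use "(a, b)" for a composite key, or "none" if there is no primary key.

A table-level PRIMARY KEY clause names 3 columns: budget, phone, headcount.
This is a composite key — the combination is unique, not each column individually.

(budget, phone, headcount)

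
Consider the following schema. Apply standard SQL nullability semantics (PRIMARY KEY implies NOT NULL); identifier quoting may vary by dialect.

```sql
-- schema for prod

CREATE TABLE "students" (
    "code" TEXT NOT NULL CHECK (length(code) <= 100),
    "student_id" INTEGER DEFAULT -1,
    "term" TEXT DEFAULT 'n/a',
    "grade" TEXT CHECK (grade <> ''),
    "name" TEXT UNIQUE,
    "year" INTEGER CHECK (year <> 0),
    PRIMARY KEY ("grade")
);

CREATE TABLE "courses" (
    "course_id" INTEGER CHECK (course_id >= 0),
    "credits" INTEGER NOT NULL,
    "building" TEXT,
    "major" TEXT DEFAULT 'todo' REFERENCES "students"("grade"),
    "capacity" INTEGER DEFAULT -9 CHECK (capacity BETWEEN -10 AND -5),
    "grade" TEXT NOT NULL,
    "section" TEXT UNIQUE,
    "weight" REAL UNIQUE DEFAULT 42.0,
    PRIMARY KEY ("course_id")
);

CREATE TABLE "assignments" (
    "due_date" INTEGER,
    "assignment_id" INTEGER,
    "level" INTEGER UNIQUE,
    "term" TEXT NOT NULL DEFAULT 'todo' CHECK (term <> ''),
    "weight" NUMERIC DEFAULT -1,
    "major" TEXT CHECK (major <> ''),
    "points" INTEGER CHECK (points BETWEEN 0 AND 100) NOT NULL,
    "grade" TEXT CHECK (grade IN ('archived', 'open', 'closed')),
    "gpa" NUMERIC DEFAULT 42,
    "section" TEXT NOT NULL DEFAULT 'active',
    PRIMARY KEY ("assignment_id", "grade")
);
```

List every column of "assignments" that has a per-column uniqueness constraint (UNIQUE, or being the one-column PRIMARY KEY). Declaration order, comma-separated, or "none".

- due_date: no UNIQUE or single-column PK constraint.
- assignment_id: part of a composite PRIMARY KEY — only the tuple is unique, not this column on its own.
- level: declared UNIQUE → unique.
- term: no UNIQUE or single-column PK constraint.
- weight: no UNIQUE or single-column PK constraint.
- major: no UNIQUE or single-column PK constraint.
- points: no UNIQUE or single-column PK constraint.
- grade: part of a composite PRIMARY KEY — only the tuple is unique, not this column on its own.
- gpa: no UNIQUE or single-column PK constraint.
- section: no UNIQUE or single-column PK constraint.

level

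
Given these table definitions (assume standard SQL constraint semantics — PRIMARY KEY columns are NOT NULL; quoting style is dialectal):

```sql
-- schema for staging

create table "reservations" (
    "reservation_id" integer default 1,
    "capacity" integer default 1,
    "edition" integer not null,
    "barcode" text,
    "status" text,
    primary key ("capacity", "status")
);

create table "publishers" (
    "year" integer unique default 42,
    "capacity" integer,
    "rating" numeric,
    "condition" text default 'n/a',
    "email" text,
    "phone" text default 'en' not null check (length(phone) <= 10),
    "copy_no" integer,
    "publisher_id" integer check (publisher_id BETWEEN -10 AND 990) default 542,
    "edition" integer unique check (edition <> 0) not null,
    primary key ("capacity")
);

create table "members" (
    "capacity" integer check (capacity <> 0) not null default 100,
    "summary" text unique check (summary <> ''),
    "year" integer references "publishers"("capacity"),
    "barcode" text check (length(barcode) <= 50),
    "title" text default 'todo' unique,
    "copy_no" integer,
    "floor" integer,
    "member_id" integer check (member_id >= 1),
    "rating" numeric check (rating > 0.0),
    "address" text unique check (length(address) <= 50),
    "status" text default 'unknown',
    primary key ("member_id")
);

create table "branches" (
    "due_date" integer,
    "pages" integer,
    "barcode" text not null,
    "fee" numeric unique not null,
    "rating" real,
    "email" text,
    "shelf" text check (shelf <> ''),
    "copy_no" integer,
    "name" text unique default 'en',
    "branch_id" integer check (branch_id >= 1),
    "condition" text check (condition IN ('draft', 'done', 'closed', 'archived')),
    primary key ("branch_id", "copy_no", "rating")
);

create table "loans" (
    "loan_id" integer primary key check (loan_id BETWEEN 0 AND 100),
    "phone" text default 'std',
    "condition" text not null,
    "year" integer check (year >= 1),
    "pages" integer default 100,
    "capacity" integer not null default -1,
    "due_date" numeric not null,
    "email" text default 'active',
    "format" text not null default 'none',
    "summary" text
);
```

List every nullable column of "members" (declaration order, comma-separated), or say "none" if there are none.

summary, year, barcode, title, copy_no, floor, rating, address, status

- capacity: declared NOT NULL → not nullable.
- summary: CHECK does not forbid NULL (a CHECK constraint passes when its expression is NULL) → nullable.
- year: a foreign key column may be NULL unless separately constrained → nullable.
- barcode: CHECK does not forbid NULL (a CHECK constraint passes when its expression is NULL) → nullable.
- title: UNIQUE does not imply NOT NULL → nullable.
- copy_no: no NOT NULL constraint applies → nullable.
- floor: no NOT NULL constraint applies → nullable.
- member_id: part of the PRIMARY KEY, which implies NOT NULL → not nullable.
- rating: CHECK does not forbid NULL (a CHECK constraint passes when its expression is NULL) → nullable.
- address: CHECK does not forbid NULL (a CHECK constraint passes when its expression is NULL) → nullable.
- status: DEFAULT only fills an omitted column; an explicit NULL is still allowed → nullable.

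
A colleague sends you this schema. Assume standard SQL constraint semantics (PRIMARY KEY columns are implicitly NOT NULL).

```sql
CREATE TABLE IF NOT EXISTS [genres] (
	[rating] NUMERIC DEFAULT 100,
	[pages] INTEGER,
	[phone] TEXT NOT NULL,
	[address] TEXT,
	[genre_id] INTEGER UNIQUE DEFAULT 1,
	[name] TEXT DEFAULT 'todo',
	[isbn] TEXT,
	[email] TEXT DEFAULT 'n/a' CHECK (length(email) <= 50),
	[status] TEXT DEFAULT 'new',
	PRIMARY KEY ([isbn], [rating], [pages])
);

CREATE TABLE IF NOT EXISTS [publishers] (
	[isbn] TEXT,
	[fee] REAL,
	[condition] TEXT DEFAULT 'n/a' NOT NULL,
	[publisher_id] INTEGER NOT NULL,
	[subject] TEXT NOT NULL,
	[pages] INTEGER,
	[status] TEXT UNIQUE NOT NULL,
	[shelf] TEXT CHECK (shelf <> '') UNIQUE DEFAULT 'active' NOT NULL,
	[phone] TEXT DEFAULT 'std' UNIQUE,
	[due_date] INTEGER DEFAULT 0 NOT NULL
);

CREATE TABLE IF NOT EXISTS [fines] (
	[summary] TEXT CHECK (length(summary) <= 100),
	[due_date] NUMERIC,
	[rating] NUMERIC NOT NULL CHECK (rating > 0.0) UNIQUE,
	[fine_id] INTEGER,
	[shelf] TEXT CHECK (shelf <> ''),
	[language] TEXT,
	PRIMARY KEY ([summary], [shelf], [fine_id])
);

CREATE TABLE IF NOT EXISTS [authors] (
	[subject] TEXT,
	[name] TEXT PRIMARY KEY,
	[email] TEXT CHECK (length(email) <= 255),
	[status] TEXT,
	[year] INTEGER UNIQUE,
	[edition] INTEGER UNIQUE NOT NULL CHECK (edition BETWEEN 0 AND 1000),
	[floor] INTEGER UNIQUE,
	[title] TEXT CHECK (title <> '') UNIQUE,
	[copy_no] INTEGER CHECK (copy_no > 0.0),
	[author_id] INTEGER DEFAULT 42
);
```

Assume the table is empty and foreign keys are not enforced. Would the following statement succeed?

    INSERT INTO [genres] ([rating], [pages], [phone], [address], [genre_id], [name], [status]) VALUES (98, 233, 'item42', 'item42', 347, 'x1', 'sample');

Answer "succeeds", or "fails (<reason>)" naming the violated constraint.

isbn is omitted from the column list and has no DEFAULT, so it would receive NULL.
But isbn is part of the PRIMARY KEY (implied NOT NULL).

fails (NOT NULL on isbn)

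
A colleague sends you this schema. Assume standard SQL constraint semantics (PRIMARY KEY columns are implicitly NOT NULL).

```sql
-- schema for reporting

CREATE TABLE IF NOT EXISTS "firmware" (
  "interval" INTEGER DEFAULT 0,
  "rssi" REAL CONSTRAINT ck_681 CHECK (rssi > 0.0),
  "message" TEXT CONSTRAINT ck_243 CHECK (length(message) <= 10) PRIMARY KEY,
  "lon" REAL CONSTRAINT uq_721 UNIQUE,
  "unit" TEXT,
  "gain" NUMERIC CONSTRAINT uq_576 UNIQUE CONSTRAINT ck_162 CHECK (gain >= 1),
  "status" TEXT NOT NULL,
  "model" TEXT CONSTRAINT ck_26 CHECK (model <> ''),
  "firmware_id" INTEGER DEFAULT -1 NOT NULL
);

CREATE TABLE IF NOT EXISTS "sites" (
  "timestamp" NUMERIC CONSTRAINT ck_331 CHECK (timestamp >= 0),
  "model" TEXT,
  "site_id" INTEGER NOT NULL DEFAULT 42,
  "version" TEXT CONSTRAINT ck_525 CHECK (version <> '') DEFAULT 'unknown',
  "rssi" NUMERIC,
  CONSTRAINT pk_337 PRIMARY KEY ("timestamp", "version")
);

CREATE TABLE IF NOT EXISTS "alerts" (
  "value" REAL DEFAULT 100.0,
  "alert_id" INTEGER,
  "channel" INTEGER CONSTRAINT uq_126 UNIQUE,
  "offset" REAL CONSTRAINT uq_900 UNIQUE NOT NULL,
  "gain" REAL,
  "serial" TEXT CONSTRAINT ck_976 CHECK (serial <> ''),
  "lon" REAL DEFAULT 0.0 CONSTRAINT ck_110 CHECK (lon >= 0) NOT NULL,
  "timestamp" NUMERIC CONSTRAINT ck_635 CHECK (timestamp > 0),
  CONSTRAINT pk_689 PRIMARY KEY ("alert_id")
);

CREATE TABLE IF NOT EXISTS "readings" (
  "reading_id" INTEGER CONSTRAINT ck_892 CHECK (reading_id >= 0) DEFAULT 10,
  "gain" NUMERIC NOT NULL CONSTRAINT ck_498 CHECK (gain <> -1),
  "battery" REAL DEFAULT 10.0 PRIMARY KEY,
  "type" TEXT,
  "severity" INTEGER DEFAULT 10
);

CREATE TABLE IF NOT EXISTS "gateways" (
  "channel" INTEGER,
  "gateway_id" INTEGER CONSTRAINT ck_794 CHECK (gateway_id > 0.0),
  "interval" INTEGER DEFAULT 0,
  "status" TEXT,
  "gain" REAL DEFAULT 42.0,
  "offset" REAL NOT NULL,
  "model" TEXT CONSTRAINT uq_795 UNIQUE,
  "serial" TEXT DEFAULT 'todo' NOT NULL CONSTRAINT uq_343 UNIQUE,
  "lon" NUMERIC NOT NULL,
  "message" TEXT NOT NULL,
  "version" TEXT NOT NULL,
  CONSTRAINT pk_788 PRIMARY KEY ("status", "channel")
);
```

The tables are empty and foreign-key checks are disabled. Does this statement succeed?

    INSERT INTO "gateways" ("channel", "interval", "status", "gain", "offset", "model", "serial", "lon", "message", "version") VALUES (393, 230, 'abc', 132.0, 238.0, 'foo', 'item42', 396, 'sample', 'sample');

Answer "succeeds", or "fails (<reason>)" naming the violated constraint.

succeeds

NOT NULL columns: channel is supplied; lon is supplied; message is supplied; offset is supplied; serial is supplied; status is supplied; version is supplied.
No constraint is violated.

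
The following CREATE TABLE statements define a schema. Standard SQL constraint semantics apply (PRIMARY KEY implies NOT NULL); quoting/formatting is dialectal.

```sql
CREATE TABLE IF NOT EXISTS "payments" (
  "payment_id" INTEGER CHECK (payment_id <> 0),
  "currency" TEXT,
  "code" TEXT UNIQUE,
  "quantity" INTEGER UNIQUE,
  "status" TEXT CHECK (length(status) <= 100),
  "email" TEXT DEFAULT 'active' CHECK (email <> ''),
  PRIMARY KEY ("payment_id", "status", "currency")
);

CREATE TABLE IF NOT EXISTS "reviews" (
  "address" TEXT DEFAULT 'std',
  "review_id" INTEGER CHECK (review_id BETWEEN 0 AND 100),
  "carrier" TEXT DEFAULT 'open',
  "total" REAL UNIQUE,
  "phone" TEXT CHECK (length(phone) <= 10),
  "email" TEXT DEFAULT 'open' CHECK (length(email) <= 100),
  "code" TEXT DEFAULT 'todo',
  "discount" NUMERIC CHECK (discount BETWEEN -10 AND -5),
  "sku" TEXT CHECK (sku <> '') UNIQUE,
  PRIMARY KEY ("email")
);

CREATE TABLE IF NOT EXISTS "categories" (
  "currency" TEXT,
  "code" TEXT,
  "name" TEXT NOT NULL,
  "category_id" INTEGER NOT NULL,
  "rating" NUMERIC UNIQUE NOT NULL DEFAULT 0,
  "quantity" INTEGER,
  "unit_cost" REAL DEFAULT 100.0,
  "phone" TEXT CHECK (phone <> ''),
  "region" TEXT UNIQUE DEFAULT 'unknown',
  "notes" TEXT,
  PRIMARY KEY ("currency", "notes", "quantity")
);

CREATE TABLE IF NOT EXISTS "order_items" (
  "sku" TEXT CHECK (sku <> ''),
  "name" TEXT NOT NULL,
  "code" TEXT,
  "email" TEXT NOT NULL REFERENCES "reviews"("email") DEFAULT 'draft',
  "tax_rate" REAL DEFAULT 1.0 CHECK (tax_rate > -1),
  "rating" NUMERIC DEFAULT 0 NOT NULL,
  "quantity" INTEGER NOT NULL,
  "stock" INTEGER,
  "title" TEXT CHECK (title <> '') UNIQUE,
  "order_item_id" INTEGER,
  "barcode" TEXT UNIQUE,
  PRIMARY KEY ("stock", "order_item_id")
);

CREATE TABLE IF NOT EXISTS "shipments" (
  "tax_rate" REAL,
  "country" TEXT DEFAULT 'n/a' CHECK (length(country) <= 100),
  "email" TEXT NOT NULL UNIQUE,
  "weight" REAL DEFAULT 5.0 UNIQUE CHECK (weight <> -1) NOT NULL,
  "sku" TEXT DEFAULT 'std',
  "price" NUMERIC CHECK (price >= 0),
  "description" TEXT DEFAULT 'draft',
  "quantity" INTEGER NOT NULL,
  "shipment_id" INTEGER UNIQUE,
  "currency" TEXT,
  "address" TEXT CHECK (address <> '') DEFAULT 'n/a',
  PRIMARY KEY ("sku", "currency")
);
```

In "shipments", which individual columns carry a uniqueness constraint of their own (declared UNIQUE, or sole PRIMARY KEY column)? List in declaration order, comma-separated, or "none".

- tax_rate: no UNIQUE or single-column PK constraint.
- country: no UNIQUE or single-column PK constraint.
- email: declared UNIQUE → unique.
- weight: declared UNIQUE → unique.
- sku: part of a composite PRIMARY KEY — only the tuple is unique, not this column on its own.
- price: no UNIQUE or single-column PK constraint.
- description: no UNIQUE or single-column PK constraint.
- quantity: no UNIQUE or single-column PK constraint.
- shipment_id: declared UNIQUE → unique.
- currency: part of a composite PRIMARY KEY — only the tuple is unique, not this column on its own.
- address: no UNIQUE or single-column PK constraint.

email, weight, shipment_id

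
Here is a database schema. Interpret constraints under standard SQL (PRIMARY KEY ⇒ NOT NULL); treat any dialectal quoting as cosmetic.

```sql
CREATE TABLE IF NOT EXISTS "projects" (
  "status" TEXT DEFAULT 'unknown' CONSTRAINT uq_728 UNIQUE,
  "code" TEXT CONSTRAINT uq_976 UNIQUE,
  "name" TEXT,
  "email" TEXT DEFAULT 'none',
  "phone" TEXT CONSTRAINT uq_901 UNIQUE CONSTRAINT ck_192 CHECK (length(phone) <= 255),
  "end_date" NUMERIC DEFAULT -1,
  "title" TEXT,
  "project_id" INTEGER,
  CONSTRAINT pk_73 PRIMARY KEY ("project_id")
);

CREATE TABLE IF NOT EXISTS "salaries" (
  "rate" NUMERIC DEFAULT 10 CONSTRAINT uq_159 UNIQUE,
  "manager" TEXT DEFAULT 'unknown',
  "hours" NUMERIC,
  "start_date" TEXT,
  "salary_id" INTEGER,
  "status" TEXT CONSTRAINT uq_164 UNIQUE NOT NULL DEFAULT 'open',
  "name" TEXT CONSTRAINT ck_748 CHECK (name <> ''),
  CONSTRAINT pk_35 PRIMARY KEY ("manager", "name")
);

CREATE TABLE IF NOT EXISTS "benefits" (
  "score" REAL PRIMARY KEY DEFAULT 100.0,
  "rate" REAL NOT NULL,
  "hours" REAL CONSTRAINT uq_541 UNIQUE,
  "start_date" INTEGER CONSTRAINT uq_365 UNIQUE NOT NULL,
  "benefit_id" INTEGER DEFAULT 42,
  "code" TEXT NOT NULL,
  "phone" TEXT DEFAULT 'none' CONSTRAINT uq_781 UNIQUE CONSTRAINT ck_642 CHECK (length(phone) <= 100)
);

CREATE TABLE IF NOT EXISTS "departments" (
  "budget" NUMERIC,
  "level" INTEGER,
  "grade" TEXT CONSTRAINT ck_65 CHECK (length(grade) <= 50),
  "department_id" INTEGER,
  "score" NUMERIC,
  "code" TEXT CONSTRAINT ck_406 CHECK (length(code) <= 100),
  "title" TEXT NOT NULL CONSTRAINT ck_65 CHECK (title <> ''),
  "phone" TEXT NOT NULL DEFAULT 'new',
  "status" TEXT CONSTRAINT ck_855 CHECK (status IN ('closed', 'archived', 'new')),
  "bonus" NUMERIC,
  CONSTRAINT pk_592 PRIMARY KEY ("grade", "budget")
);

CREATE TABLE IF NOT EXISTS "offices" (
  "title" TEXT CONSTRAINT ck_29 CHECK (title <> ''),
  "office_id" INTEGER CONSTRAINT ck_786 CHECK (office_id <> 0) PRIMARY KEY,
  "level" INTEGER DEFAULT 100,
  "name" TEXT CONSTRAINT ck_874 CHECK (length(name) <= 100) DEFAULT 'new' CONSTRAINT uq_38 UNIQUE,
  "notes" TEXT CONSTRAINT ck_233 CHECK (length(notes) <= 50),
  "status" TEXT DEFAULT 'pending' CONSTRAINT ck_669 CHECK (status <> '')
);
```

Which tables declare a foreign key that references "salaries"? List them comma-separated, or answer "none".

none

No REFERENCES clause anywhere in the schema names salaries.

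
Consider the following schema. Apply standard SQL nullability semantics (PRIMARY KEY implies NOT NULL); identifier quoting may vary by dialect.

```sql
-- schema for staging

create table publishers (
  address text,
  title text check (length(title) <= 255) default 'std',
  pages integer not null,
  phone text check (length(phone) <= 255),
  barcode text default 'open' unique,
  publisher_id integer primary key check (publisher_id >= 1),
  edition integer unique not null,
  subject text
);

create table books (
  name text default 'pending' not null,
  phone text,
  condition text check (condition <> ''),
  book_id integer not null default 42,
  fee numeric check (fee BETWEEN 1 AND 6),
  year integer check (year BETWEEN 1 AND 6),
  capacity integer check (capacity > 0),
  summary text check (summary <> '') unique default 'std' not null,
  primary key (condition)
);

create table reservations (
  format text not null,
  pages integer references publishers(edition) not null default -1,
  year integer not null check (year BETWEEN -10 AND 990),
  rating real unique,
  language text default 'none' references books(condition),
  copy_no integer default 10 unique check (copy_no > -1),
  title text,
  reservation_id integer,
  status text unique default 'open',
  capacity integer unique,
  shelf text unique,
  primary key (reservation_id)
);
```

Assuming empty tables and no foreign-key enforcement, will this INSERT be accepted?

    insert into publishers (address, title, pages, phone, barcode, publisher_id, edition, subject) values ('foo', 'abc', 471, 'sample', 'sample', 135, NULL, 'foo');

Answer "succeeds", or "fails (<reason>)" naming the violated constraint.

edition is explicitly set to NULL, but edition is declared NOT NULL.

fails (NOT NULL on edition)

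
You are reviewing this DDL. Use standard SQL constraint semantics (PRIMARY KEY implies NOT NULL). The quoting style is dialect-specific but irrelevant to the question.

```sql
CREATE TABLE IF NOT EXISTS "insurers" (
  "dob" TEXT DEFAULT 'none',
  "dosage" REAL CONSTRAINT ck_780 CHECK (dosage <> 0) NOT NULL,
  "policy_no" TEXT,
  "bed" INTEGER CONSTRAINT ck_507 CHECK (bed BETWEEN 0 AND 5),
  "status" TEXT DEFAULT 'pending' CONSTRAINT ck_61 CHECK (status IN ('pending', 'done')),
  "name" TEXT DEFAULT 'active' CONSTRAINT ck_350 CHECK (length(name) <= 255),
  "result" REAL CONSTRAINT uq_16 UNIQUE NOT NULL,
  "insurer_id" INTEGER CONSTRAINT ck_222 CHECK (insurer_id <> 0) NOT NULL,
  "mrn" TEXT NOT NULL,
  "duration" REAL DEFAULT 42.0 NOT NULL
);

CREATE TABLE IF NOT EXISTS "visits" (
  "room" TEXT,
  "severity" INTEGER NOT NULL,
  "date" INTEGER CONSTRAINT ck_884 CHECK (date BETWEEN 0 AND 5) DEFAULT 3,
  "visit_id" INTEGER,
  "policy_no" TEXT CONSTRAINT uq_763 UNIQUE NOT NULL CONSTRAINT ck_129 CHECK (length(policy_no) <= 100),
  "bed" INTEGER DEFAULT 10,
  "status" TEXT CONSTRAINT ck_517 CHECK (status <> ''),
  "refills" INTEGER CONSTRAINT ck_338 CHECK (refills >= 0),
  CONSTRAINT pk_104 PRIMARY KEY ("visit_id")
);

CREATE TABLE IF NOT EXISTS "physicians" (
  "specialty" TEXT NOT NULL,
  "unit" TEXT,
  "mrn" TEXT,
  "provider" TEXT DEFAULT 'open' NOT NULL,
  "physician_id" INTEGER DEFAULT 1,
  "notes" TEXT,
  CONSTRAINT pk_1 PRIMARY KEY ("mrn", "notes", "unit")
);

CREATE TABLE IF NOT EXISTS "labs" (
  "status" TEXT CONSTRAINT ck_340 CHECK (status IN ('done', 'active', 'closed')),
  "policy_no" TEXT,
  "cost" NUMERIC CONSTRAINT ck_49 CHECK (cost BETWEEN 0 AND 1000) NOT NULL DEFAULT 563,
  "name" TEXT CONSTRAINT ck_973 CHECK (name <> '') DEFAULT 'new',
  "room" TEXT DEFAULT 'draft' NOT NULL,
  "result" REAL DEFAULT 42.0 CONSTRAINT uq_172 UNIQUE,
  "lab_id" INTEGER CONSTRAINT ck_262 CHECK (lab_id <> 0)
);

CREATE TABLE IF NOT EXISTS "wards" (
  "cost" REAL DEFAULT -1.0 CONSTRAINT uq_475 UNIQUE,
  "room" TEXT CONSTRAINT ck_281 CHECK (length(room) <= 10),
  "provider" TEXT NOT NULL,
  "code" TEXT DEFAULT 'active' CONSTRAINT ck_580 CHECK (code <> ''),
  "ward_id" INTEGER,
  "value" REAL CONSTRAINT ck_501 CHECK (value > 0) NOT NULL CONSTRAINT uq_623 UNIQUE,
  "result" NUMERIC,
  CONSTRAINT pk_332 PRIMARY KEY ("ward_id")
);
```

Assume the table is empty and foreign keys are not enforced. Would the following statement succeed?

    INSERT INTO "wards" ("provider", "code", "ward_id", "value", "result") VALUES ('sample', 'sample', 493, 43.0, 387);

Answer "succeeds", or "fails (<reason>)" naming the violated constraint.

succeeds

NOT NULL columns: provider is supplied; value is supplied; ward_id is supplied.
CHECK constraints: 'sample' satisfies (code <> ''); 43.0 satisfies (value > 0).
No constraint is violated.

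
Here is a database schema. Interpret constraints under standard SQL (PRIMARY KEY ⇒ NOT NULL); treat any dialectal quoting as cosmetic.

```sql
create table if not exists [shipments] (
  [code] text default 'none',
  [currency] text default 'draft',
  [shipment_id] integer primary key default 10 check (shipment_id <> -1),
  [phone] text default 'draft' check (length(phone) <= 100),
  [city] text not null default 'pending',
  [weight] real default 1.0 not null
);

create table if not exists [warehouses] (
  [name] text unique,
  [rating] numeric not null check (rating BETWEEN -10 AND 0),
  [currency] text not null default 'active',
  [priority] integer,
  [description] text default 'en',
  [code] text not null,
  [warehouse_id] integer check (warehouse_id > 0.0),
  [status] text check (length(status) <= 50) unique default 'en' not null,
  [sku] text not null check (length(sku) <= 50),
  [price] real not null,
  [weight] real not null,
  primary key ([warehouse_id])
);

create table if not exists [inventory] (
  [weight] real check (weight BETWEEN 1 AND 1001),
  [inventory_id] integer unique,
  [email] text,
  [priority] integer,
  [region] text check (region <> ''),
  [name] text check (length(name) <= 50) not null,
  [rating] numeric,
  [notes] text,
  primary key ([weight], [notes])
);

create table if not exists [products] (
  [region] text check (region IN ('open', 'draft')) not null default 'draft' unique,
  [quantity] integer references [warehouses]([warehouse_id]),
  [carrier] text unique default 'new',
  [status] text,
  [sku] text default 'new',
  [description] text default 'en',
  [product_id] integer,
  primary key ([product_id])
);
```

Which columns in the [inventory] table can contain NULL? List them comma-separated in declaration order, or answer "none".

- weight: part of the PRIMARY KEY, which implies NOT NULL → not nullable.
- inventory_id: UNIQUE does not imply NOT NULL → nullable.
- email: no NOT NULL constraint applies → nullable.
- priority: no NOT NULL constraint applies → nullable.
- region: CHECK does not forbid NULL (a CHECK constraint passes when its expression is NULL) → nullable.
- name: declared NOT NULL → not nullable.
- rating: no NOT NULL constraint applies → nullable.
- notes: part of the PRIMARY KEY, which implies NOT NULL → not nullable.

inventory_id, email, priority, region, rating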